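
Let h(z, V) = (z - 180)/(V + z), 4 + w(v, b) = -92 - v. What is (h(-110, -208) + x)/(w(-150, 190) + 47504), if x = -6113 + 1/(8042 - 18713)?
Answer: -1152256969/8965681718 ≈ -0.12852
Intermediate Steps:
w(v, b) = -96 - v (w(v, b) = -4 + (-92 - v) = -96 - v)
h(z, V) = (-180 + z)/(V + z)
x = -65231824/10671 (x = -6113 + 1/(-10671) = -6113 - 1/10671 = -65231824/10671 ≈ -6113.0)
(h(-110, -208) + x)/(w(-150, 190) + 47504) = ((-180 - 110)/(-208 - 110) - 65231824/10671)/((-96 - 1*(-150)) + 47504) = (-290/(-318) - 65231824/10671)/((-96 + 150) + 47504) = (-1/318*(-290) - 65231824/10671)/(54 + 47504) = (145/159 - 65231824/10671)/47558 = -1152256969/188521*1/47558 = -1152256969/8965681718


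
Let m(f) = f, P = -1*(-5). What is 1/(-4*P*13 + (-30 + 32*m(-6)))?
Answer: -1/482 ≈ -0.0020747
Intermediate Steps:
P = 5
1/(-4*P*13 + (-30 + 32*m(-6))) = 1/(-4*5*13 + (-30 + 32*(-6))) = 1/(-20*13 + (-30 - 192)) = 1/(-260 - 222) = 1/(-482) = -1/482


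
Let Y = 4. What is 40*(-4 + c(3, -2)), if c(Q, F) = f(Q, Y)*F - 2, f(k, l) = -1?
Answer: -160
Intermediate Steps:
c(Q, F) = -2 - F (c(Q, F) = -F - 2 = -2 - F)
40*(-4 + c(3, -2)) = 40*(-4 + (-2 - 1*(-2))) = 40*(-4 + (-2 + 2)) = 40*(-4 + 0) = 40*(-4) = -160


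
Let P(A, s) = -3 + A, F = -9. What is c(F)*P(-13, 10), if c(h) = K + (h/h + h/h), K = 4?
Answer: -96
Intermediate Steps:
c(h) = 6 (c(h) = 4 + (h/h + h/h) = 4 + (1 + 1) = 4 + 2 = 6)
c(F)*P(-13, 10) = 6*(-3 - 13) = 6*(-16) = -96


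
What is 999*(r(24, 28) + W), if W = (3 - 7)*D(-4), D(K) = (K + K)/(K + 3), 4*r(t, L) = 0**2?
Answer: -31968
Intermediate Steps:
r(t, L) = 0 (r(t, L) = (1/4)*0**2 = (1/4)*0 = 0)
D(K) = 2*K/(3 + K) (D(K) = (2*K)/(3 + K) = 2*K/(3 + K))
W = -32 (W = (3 - 7)*(2*(-4)/(3 - 4)) = -8*(-4)/(-1) = -8*(-4)*(-1) = -4*8 = -32)
999*(r(24, 28) + W) = 999*(0 - 32) = 999*(-32) = -31968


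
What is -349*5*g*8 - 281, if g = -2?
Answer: 27639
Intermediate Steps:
-349*5*g*8 - 281 = -349*5*(-2)*8 - 281 = -(-3490)*8 - 281 = -349*(-80) - 281 = 27920 - 281 = 27639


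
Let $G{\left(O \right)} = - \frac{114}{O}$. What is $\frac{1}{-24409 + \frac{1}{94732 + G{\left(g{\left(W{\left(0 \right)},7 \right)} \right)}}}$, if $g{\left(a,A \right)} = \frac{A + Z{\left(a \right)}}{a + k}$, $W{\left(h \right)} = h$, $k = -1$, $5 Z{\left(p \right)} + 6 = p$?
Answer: $- \frac{2747798}{67071001353} \approx -4.0968 \cdot 10^{-5}$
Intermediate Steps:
$Z{\left(p \right)} = - \frac{6}{5} + \frac{p}{5}$
$g{\left(a,A \right)} = \frac{- \frac{6}{5} + A + \frac{a}{5}}{-1 + a}$ ($g{\left(a,A \right)} = \frac{A + \left(- \frac{6}{5} + \frac{a}{5}\right)}{a - 1} = \frac{- \frac{6}{5} + A + \frac{a}{5}}{-1 + a}$)
$\frac{1}{-24409 + \frac{1}{94732 + G{\left(g{\left(W{\left(0 \right)},7 \right)} \right)}}} = \frac{1}{-24409 + \frac{1}{94732 - \frac{114}{\frac{1}{5} \frac{1}{-1 + 0} \left(-6 + 0 + 5 \cdot 7\right)}}} = \frac{1}{-24409 + \frac{1}{94732 - \frac{114}{\frac{1}{5} \frac{1}{-1} \left(-6 + 0 + 35\right)}}} = \frac{1}{-24409 + \frac{1}{94732 - \frac{114}{\frac{1}{5} \left(-1\right) 29}}} = \frac{1}{-24409 + \frac{1}{94732 - \frac{114}{- \frac{29}{5}}}} = \frac{1}{-24409 + \frac{1}{94732 - - \frac{570}{29}}} = \frac{1}{-24409 + \frac{1}{94732 + \frac{570}{29}}} = \frac{1}{-24409 + \frac{1}{\frac{2747798}{29}}} = \frac{1}{-24409 + \frac{29}{2747798}} = \frac{1}{- \frac{67071001353}{2747798}} = - \frac{2747798}{67071001353}$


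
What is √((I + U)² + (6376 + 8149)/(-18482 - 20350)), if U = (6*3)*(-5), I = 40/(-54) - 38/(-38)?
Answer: √61475728299409/87372 ≈ 89.739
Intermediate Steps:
I = 7/27 (I = 40*(-1/54) - 38*(-1/38) = -20/27 + 1 = 7/27 ≈ 0.25926)
U = -90 (U = 18*(-5) = -90)
√((I + U)² + (6376 + 8149)/(-18482 - 20350)) = √((7/27 - 90)² + (6376 + 8149)/(-18482 - 20350)) = √((-2423/27)² + 14525/(-38832)) = √(5870929/729 + 14525*(-1/38832)) = √(5870929/729 - 14525/38832) = √(75989775401/9436176) = √61475728299409/87372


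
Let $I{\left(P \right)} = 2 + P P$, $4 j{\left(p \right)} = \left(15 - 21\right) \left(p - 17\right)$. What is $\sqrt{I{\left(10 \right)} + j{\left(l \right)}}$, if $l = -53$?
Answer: $3 \sqrt{23} \approx 14.387$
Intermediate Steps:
$j{\left(p \right)} = \frac{51}{2} - \frac{3 p}{2}$ ($j{\left(p \right)} = \frac{\left(15 - 21\right) \left(p - 17\right)}{4} = \frac{\left(-6\right) \left(-17 + p\right)}{4} = \frac{102 - 6 p}{4} = \frac{51}{2} - \frac{3 p}{2}$)
$I{\left(P \right)} = 2 + P^{2}$
$\sqrt{I{\left(10 \right)} + j{\left(l \right)}} = \sqrt{\left(2 + 10^{2}\right) + \left(\frac{51}{2} - - \frac{159}{2}\right)} = \sqrt{\left(2 + 100\right) + \left(\frac{51}{2} + \frac{159}{2}\right)} = \sqrt{102 + 105} = \sqrt{207} = 3 \sqrt{23}$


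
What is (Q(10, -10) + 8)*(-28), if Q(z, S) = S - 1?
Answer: 84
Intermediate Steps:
Q(z, S) = -1 + S
(Q(10, -10) + 8)*(-28) = ((-1 - 10) + 8)*(-28) = (-11 + 8)*(-28) = -3*(-28) = 84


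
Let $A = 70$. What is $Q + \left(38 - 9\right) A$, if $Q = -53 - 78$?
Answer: $1899$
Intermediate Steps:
$Q = -131$ ($Q = -53 - 78 = -131$)
$Q + \left(38 - 9\right) A = -131 + \left(38 - 9\right) 70 = -131 + 29 \cdot 70 = -131 + 2030 = 1899$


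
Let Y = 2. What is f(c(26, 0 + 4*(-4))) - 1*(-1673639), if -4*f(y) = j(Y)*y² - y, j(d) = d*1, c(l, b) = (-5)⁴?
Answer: 5913931/4 ≈ 1.4785e+6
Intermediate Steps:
c(l, b) = 625
j(d) = d
f(y) = -y²/2 + y/4 (f(y) = -(2*y² - y)/4 = -(-y + 2*y²)/4 = -y²/2 + y/4)
f(c(26, 0 + 4*(-4))) - 1*(-1673639) = (¼)*625*(1 - 2*625) - 1*(-1673639) = (¼)*625*(1 - 1250) + 1673639 = (¼)*625*(-1249) + 1673639 = -780625/4 + 1673639 = 5913931/4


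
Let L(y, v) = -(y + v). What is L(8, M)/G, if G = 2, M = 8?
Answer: -8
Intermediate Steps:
L(y, v) = -v - y (L(y, v) = -(v + y) = -v - y)
L(8, M)/G = (-1*8 - 1*8)/2 = (-8 - 8)/2 = (½)*(-16) = -8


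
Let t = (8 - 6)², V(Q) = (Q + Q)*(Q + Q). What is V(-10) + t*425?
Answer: 2100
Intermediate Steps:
V(Q) = 4*Q² (V(Q) = (2*Q)*(2*Q) = 4*Q²)
t = 4 (t = 2² = 4)
V(-10) + t*425 = 4*(-10)² + 4*425 = 4*100 + 1700 = 400 + 1700 = 2100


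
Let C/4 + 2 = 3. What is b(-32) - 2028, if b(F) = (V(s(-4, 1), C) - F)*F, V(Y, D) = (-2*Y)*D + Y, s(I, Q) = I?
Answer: -3948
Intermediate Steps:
C = 4 (C = -8 + 4*3 = -8 + 12 = 4)
V(Y, D) = Y - 2*D*Y (V(Y, D) = -2*D*Y + Y = Y - 2*D*Y)
b(F) = F*(28 - F) (b(F) = (-4*(1 - 2*4) - F)*F = (-4*(1 - 8) - F)*F = (-4*(-7) - F)*F = (28 - F)*F = F*(28 - F))
b(-32) - 2028 = -32*(28 - 1*(-32)) - 2028 = -32*(28 + 32) - 2028 = -32*60 - 2028 = -1920 - 2028 = -3948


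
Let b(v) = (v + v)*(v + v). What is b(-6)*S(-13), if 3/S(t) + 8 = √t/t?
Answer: -44928/833 + 432*I*√13/833 ≈ -53.935 + 1.8699*I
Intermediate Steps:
S(t) = 3/(-8 + t^(-½)) (S(t) = 3/(-8 + √t/t) = 3/(-8 + t^(-½)))
b(v) = 4*v² (b(v) = (2*v)*(2*v) = 4*v²)
b(-6)*S(-13) = (4*(-6)²)*(3*(-13)/(√(-13) - 8*(-13))) = (4*36)*(3*(-13)/(I*√13 + 104)) = 144*(3*(-13)/(104 + I*√13)) = 144*(-39/(104 + I*√13)) = -5616/(104 + I*√13)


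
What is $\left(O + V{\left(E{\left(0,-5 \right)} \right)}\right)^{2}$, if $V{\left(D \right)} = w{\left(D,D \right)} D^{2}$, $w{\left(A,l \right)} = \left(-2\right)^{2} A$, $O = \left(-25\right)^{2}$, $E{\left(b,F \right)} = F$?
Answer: $15625$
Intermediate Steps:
$O = 625$
$w{\left(A,l \right)} = 4 A$
$V{\left(D \right)} = 4 D^{3}$ ($V{\left(D \right)} = 4 D D^{2} = 4 D^{3}$)
$\left(O + V{\left(E{\left(0,-5 \right)} \right)}\right)^{2} = \left(625 + 4 \left(-5\right)^{3}\right)^{2} = \left(625 + 4 \left(-125\right)\right)^{2} = \left(625 - 500\right)^{2} = 125^{2} = 15625$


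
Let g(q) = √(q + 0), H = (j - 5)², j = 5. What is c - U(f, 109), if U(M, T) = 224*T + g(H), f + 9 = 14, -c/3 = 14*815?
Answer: -58646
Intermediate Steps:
c = -34230 (c = -42*815 = -3*11410 = -34230)
H = 0 (H = (5 - 5)² = 0² = 0)
f = 5 (f = -9 + 14 = 5)
g(q) = √q
U(M, T) = 224*T (U(M, T) = 224*T + √0 = 224*T + 0 = 224*T)
c - U(f, 109) = -34230 - 224*109 = -34230 - 1*24416 = -34230 - 24416 = -58646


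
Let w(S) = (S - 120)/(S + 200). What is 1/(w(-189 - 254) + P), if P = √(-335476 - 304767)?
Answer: 136809/37806025876 - 59049*I*√640243/37806025876 ≈ 3.6187e-6 - 0.0012498*I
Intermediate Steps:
P = I*√640243 (P = √(-640243) = I*√640243 ≈ 800.15*I)
w(S) = (-120 + S)/(200 + S)
1/(w(-189 - 254) + P) = 1/((-120 + (-189 - 254))/(200 + (-189 - 254)) + I*√640243) = 1/((-120 - 443)/(200 - 443) + I*√640243) = 1/(-563/(-243) + I*√640243) = 1/(-1/243*(-563) + I*√640243) = 1/(563/243 + I*√640243)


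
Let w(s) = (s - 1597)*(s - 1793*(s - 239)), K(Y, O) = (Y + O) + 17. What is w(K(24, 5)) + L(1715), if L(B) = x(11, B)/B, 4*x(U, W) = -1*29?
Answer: -3682402346729/6860 ≈ -5.3679e+8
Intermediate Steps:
x(U, W) = -29/4 (x(U, W) = (-1*29)/4 = (1/4)*(-29) = -29/4)
K(Y, O) = 17 + O + Y (K(Y, O) = (O + Y) + 17 = 17 + O + Y)
L(B) = -29/(4*B)
w(s) = (-1597 + s)*(428527 - 1792*s) (w(s) = (-1597 + s)*(s - 1793*(-239 + s)) = (-1597 + s)*(s + (428527 - 1793*s)) = (-1597 + s)*(428527 - 1792*s))
w(K(24, 5)) + L(1715) = (-684357619 - 1792*(17 + 5 + 24)**2 + 3290351*(17 + 5 + 24)) - 29/4/1715 = (-684357619 - 1792*46**2 + 3290351*46) - 29/4*1/1715 = (-684357619 - 1792*2116 + 151356146) - 29/6860 = (-684357619 - 3791872 + 151356146) - 29/6860 = -536793345 - 29/6860 = -3682402346729/6860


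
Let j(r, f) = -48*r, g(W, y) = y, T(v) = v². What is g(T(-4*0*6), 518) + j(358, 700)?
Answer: -16666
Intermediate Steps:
g(T(-4*0*6), 518) + j(358, 700) = 518 - 48*358 = 518 - 17184 = -16666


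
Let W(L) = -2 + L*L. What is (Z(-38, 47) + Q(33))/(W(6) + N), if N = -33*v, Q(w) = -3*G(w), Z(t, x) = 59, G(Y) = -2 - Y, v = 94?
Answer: -41/767 ≈ -0.053455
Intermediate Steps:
W(L) = -2 + L²
Q(w) = 6 + 3*w (Q(w) = -3*(-2 - w) = 6 + 3*w)
N = -3102 (N = -33*94 = -3102)
(Z(-38, 47) + Q(33))/(W(6) + N) = (59 + (6 + 3*33))/((-2 + 6²) - 3102) = (59 + (6 + 99))/((-2 + 36) - 3102) = (59 + 105)/(34 - 3102) = 164/(-3068) = 164*(-1/3068) = -41/767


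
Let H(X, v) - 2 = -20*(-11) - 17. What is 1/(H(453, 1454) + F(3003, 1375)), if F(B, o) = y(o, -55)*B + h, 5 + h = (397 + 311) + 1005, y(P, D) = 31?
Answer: 1/95006 ≈ 1.0526e-5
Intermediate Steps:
h = 1708 (h = -5 + ((397 + 311) + 1005) = -5 + (708 + 1005) = -5 + 1713 = 1708)
H(X, v) = 205 (H(X, v) = 2 + (-20*(-11) - 17) = 2 + (220 - 17) = 2 + 203 = 205)
F(B, o) = 1708 + 31*B (F(B, o) = 31*B + 1708 = 1708 + 31*B)
1/(H(453, 1454) + F(3003, 1375)) = 1/(205 + (1708 + 31*3003)) = 1/(205 + (1708 + 93093)) = 1/(205 + 94801) = 1/95006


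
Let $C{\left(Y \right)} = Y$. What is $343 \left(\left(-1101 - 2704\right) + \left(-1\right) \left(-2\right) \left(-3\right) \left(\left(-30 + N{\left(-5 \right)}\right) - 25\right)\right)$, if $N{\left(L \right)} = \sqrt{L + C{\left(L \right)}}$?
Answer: $-1191925 - 2058 i \sqrt{10} \approx -1.1919 \cdot 10^{6} - 6508.0 i$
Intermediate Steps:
$N{\left(L \right)} = \sqrt{2} \sqrt{L}$ ($N{\left(L \right)} = \sqrt{L + L} = \sqrt{2 L} = \sqrt{2} \sqrt{L}$)
$343 \left(\left(-1101 - 2704\right) + \left(-1\right) \left(-2\right) \left(-3\right) \left(\left(-30 + N{\left(-5 \right)}\right) - 25\right)\right) = 343 \left(\left(-1101 - 2704\right) + \left(-1\right) \left(-2\right) \left(-3\right) \left(\left(-30 + \sqrt{2} \sqrt{-5}\right) - 25\right)\right) = 343 \left(-3805 + 2 \left(-3\right) \left(\left(-30 + \sqrt{2} i \sqrt{5}\right) - 25\right)\right) = 343 \left(-3805 - 6 \left(\left(-30 + i \sqrt{10}\right) - 25\right)\right) = 343 \left(-3805 - 6 \left(-55 + i \sqrt{10}\right)\right) = 343 \left(-3805 + \left(330 - 6 i \sqrt{10}\right)\right) = 343 \left(-3475 - 6 i \sqrt{10}\right) = -1191925 - 2058 i \sqrt{10}$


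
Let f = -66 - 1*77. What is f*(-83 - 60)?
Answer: 20449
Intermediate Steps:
f = -143 (f = -66 - 77 = -143)
f*(-83 - 60) = -143*(-83 - 60) = -143*(-143) = 20449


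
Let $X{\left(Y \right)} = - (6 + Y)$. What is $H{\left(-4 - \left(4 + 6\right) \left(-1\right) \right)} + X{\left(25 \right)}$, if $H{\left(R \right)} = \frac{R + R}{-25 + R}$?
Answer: $- \frac{601}{19} \approx -31.632$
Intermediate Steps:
$X{\left(Y \right)} = -6 - Y$
$H{\left(R \right)} = \frac{2 R}{-25 + R}$
$H{\left(-4 - \left(4 + 6\right) \left(-1\right) \right)} + X{\left(25 \right)} = \frac{2 \left(-4 - \left(4 + 6\right) \left(-1\right)\right)}{-25 - \left(4 + \left(4 + 6\right) \left(-1\right)\right)} - 31 = \frac{2 \left(-4 - 10 \left(-1\right)\right)}{-25 - \left(4 + 10 \left(-1\right)\right)} - 31 = \frac{2 \left(-4 - -10\right)}{-25 - -6} - 31 = \frac{2 \left(-4 + 10\right)}{-25 + \left(-4 + 10\right)} - 31 = 2 \cdot 6 \frac{1}{-25 + 6} - 31 = 2 \cdot 6 \frac{1}{-19} - 31 = 2 \cdot 6 \left(- \frac{1}{19}\right) - 31 = - \frac{12}{19} - 31 = - \frac{601}{19}$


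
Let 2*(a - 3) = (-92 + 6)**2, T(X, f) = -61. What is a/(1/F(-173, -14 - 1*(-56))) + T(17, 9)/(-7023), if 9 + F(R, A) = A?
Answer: 857740120/7023 ≈ 1.2213e+5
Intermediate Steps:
F(R, A) = -9 + A
a = 3701 (a = 3 + (-92 + 6)**2/2 = 3 + (1/2)*(-86)**2 = 3 + (1/2)*7396 = 3 + 3698 = 3701)
a/(1/F(-173, -14 - 1*(-56))) + T(17, 9)/(-7023) = 3701/(1/(-9 + (-14 - 1*(-56)))) - 61/(-7023) = 3701/(1/(-9 + (-14 + 56))) - 61*(-1/7023) = 3701/(1/(-9 + 42)) + 61/7023 = 3701/(1/33) + 61/7023 = 3701*33 + 61/7023 = 122133 + 61/7023 = 857740120/7023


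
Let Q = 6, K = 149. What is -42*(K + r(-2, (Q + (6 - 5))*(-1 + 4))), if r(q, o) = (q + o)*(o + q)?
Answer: -21420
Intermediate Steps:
r(q, o) = (o + q)² (r(q, o) = (o + q)*(o + q) = (o + q)²)
-42*(K + r(-2, (Q + (6 - 5))*(-1 + 4))) = -42*(149 + ((6 + (6 - 5))*(-1 + 4) - 2)²) = -42*(149 + ((6 + 1)*3 - 2)²) = -42*(149 + (7*3 - 2)²) = -42*(149 + (21 - 2)²) = -42*(149 + 19²) = -42*(149 + 361) = -42*510 = -21420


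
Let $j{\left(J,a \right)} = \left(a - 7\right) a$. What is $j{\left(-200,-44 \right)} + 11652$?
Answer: $13896$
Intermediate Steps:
$j{\left(J,a \right)} = a \left(-7 + a\right)$ ($j{\left(J,a \right)} = \left(-7 + a\right) a = a \left(-7 + a\right)$)
$j{\left(-200,-44 \right)} + 11652 = - 44 \left(-7 - 44\right) + 11652 = \left(-44\right) \left(-51\right) + 11652 = 2244 + 11652 = 13896$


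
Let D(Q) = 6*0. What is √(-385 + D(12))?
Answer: I*√385 ≈ 19.621*I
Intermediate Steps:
D(Q) = 0
√(-385 + D(12)) = √(-385 + 0) = √(-385) = I*√385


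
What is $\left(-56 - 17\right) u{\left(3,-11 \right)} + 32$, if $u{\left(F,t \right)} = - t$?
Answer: $-771$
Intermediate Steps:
$\left(-56 - 17\right) u{\left(3,-11 \right)} + 32 = \left(-56 - 17\right) \left(\left(-1\right) \left(-11\right)\right) + 32 = \left(-73\right) 11 + 32 = -803 + 32 = -771$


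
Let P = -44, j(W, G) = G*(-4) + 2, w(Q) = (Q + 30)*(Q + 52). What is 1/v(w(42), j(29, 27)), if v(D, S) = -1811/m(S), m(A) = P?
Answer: 44/1811 ≈ 0.024296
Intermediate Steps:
w(Q) = (30 + Q)*(52 + Q)
j(W, G) = 2 - 4*G (j(W, G) = -4*G + 2 = 2 - 4*G)
m(A) = -44
v(D, S) = 1811/44 (v(D, S) = -1811/(-44) = -1811*(-1/44) = 1811/44)
1/v(w(42), j(29, 27)) = 1/(1811/44) = 44/1811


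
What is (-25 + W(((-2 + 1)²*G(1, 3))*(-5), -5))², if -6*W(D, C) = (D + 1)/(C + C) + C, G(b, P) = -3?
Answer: 57121/100 ≈ 571.21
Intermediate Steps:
W(D, C) = -C/6 - (1 + D)/(12*C) (W(D, C) = -((D + 1)/(C + C) + C)/6 = -((1 + D)/((2*C)) + C)/6 = -((1 + D)*(1/(2*C)) + C)/6 = -((1 + D)/(2*C) + C)/6 = -(C + (1 + D)/(2*C))/6 = -C/6 - (1 + D)/(12*C))
(-25 + W(((-2 + 1)²*G(1, 3))*(-5), -5))² = (-25 + (1/12)*(-1 - (-2 + 1)²*(-3)*(-5) - 2*(-5)²)/(-5))² = (-25 + (1/12)*(-⅕)*(-1 - (-1)²*(-3)*(-5) - 2*25))² = (-25 + (1/12)*(-⅕)*(-1 - 1*(-3)*(-5) - 50))² = (-25 + (1/12)*(-⅕)*(-1 - (-3)*(-5) - 50))² = (-25 + (1/12)*(-⅕)*(-1 - 1*15 - 50))² = (-25 + (1/12)*(-⅕)*(-1 - 15 - 50))² = (-25 + (1/12)*(-⅕)*(-66))² = (-25 + 11/10)² = (-239/10)² = 57121/100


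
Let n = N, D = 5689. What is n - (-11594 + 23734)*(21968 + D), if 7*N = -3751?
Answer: -2350295611/7 ≈ -3.3576e+8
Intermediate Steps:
N = -3751/7 (N = (⅐)*(-3751) = -3751/7 ≈ -535.86)
n = -3751/7 ≈ -535.86
n - (-11594 + 23734)*(21968 + D) = -3751/7 - (-11594 + 23734)*(21968 + 5689) = -3751/7 - 12140*27657 = -3751/7 - 1*335755980 = -3751/7 - 335755980 = -2350295611/7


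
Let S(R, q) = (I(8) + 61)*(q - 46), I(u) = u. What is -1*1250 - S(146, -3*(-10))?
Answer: -146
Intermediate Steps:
S(R, q) = -3174 + 69*q (S(R, q) = (8 + 61)*(q - 46) = 69*(-46 + q) = -3174 + 69*q)
-1*1250 - S(146, -3*(-10)) = -1*1250 - (-3174 + 69*(-3*(-10))) = -1250 - (-3174 + 69*30) = -1250 - (-3174 + 2070) = -1250 - 1*(-1104) = -1250 + 1104 = -146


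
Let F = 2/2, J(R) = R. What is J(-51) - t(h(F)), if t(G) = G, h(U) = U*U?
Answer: -52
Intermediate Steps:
F = 1 (F = 2*(1/2) = 1)
h(U) = U**2
J(-51) - t(h(F)) = -51 - 1*1**2 = -51 - 1*1 = -51 - 1 = -52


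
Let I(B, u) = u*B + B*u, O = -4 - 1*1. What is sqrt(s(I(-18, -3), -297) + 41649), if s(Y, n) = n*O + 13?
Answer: sqrt(43147) ≈ 207.72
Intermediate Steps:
O = -5 (O = -4 - 1 = -5)
I(B, u) = 2*B*u (I(B, u) = B*u + B*u = 2*B*u)
s(Y, n) = 13 - 5*n (s(Y, n) = n*(-5) + 13 = -5*n + 13 = 13 - 5*n)
sqrt(s(I(-18, -3), -297) + 41649) = sqrt((13 - 5*(-297)) + 41649) = sqrt((13 + 1485) + 41649) = sqrt(1498 + 41649) = sqrt(43147)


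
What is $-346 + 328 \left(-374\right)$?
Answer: $-123018$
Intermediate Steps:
$-346 + 328 \left(-374\right) = -346 - 122672 = -123018$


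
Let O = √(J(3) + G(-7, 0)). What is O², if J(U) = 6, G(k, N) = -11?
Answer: -5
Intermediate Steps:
O = I*√5 (O = √(6 - 11) = √(-5) = I*√5 ≈ 2.2361*I)
O² = (I*√5)² = -5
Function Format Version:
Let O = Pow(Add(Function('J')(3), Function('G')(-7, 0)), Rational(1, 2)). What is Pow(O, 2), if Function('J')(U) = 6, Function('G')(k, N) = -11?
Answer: -5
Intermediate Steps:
O = Mul(I, Pow(5, Rational(1, 2))) (O = Pow(Add(6, -11), Rational(1, 2)) = Pow(-5, Rational(1, 2)) = Mul(I, Pow(5, Rational(1, 2))) ≈ Mul(2.2361, I))
Pow(O, 2) = Pow(Mul(I, Pow(5, Rational(1, 2))), 2) = -5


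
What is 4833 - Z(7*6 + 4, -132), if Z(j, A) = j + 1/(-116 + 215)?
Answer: 473912/99 ≈ 4787.0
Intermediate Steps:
Z(j, A) = 1/99 + j (Z(j, A) = j + 1/99 = 1/99 + j)
4833 - Z(7*6 + 4, -132) = 4833 - (1/99 + (7*6 + 4)) = 4833 - (1/99 + (42 + 4)) = 4833 - (1/99 + 46) = 4833 - 1*4555/99 = 4833 - 4555/99 = 473912/99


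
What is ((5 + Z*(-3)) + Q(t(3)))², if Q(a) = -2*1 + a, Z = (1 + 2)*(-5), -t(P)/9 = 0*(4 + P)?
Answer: 2304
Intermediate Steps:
t(P) = 0 (t(P) = -0*(4 + P) = -9*0 = 0)
Z = -15 (Z = 3*(-5) = -15)
Q(a) = -2 + a
((5 + Z*(-3)) + Q(t(3)))² = ((5 - 15*(-3)) + (-2 + 0))² = ((5 + 45) - 2)² = (50 - 2)² = 48² = 2304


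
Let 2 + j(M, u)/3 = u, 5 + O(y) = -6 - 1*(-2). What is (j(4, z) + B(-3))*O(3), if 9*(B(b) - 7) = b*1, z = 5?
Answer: -141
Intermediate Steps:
O(y) = -9 (O(y) = -5 + (-6 - 1*(-2)) = -5 + (-6 + 2) = -5 - 4 = -9)
j(M, u) = -6 + 3*u
B(b) = 7 + b/9 (B(b) = 7 + (b*1)/9 = 7 + b/9)
(j(4, z) + B(-3))*O(3) = ((-6 + 3*5) + (7 + (⅑)*(-3)))*(-9) = ((-6 + 15) + (7 - ⅓))*(-9) = (9 + 20/3)*(-9) = (47/3)*(-9) = -141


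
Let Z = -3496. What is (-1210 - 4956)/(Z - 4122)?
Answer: 3083/3809 ≈ 0.80940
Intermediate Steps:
(-1210 - 4956)/(Z - 4122) = (-1210 - 4956)/(-3496 - 4122) = -6166/(-7618) = -6166*(-1/7618) = 3083/3809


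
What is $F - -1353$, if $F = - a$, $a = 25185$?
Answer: $-23832$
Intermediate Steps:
$F = -25185$ ($F = \left(-1\right) 25185 = -25185$)
$F - -1353 = -25185 - -1353 = -25185 + 1353 = -23832$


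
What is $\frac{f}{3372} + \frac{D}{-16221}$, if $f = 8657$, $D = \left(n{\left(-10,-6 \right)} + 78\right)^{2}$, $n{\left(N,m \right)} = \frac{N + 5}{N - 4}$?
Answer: $\frac{325908937}{148897966} \approx 2.1888$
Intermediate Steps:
$n{\left(N,m \right)} = \frac{5 + N}{-4 + N}$
$D = \frac{1203409}{196}$ ($D = \left(\frac{5 - 10}{-4 - 10} + 78\right)^{2} = \left(\frac{1}{-14} \left(-5\right) + 78\right)^{2} = \left(\left(- \frac{1}{14}\right) \left(-5\right) + 78\right)^{2} = \left(\frac{5}{14} + 78\right)^{2} = \left(\frac{1097}{14}\right)^{2} = \frac{1203409}{196} \approx 6139.8$)
$\frac{f}{3372} + \frac{D}{-16221} = \frac{8657}{3372} + \frac{1203409}{196 \left(-16221\right)} = 8657 \cdot \frac{1}{3372} + \frac{1203409}{196} \left(- \frac{1}{16221}\right) = \frac{8657}{3372} - \frac{1203409}{3179316} = \frac{325908937}{148897966}$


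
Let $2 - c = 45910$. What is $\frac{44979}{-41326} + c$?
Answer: $- \frac{1897238987}{41326} \approx -45909.0$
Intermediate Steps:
$c = -45908$ ($c = 2 - 45910 = -45908$)
$\frac{44979}{-41326} + c = \frac{44979}{-41326} - 45908 = 44979 \left(- \frac{1}{41326}\right) - 45908 = - \frac{44979}{41326} - 45908 = - \frac{1897238987}{41326}$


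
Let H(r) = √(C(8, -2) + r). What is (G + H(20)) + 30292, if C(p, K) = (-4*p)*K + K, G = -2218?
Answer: 28074 + √82 ≈ 28083.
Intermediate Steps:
C(p, K) = K - 4*K*p (C(p, K) = -4*K*p + K = K - 4*K*p)
H(r) = √(62 + r) (H(r) = √(-2*(1 - 4*8) + r) = √(-2*(1 - 32) + r) = √(-2*(-31) + r) = √(62 + r))
(G + H(20)) + 30292 = (-2218 + √(62 + 20)) + 30292 = (-2218 + √82) + 30292 = 28074 + √82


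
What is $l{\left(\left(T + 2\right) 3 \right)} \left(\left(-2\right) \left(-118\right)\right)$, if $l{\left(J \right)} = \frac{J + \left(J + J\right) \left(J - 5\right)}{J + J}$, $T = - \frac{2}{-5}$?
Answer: $\frac{3186}{5} \approx 637.2$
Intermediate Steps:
$T = \frac{2}{5}$ ($T = \left(-2\right) \left(- \frac{1}{5}\right) = \frac{2}{5} \approx 0.4$)
$l{\left(J \right)} = \frac{J + 2 J \left(-5 + J\right)}{2 J}$
$l{\left(\left(T + 2\right) 3 \right)} \left(\left(-2\right) \left(-118\right)\right) = \left(- \frac{9}{2} + \left(\frac{2}{5} + 2\right) 3\right) \left(\left(-2\right) \left(-118\right)\right) = \left(- \frac{9}{2} + \frac{12}{5} \cdot 3\right) 236 = \left(- \frac{9}{2} + \frac{36}{5}\right) 236 = \frac{27}{10} \cdot 236 = \frac{3186}{5}$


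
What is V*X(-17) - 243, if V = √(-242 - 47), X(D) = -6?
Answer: -243 - 102*I ≈ -243.0 - 102.0*I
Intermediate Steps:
V = 17*I (V = √(-289) = 17*I ≈ 17.0*I)
V*X(-17) - 243 = (17*I)*(-6) - 243 = -102*I - 243 = -243 - 102*I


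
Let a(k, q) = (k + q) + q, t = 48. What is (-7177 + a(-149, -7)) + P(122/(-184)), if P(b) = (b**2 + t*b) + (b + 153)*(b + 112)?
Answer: 40582115/4232 ≈ 9589.3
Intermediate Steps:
a(k, q) = k + 2*q
P(b) = b**2 + 48*b + (112 + b)*(153 + b) (P(b) = (b**2 + 48*b) + (b + 153)*(b + 112) = (b**2 + 48*b) + (153 + b)*(112 + b) = (b**2 + 48*b) + (112 + b)*(153 + b) = b**2 + 48*b + (112 + b)*(153 + b))
(-7177 + a(-149, -7)) + P(122/(-184)) = (-7177 + (-149 + 2*(-7))) + (17136 + 2*(122/(-184))**2 + 313*(122/(-184))) = (-7177 + (-149 - 14)) + (17136 + 2*(122*(-1/184))**2 + 313*(122*(-1/184))) = (-7177 - 163) + (17136 + 2*(-61/92)**2 + 313*(-61/92)) = -7340 + (17136 + 2*(3721/8464) - 19093/92) = -7340 + (17136 + 3721/4232 - 19093/92) = -7340 + 71644995/4232 = 40582115/4232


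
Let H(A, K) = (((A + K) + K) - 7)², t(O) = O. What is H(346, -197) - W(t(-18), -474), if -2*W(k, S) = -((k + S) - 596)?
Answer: 3569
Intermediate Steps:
W(k, S) = -298 + S/2 + k/2 (W(k, S) = -(-1)*((k + S) - 596)/2 = -(-1)*((S + k) - 596)/2 = -(-1)*(-596 + S + k)/2 = -(596 - S - k)/2 = -298 + S/2 + k/2)
H(A, K) = (-7 + A + 2*K)² (H(A, K) = ((A + 2*K) - 7)² = (-7 + A + 2*K)²)
H(346, -197) - W(t(-18), -474) = (-7 + 346 + 2*(-197))² - (-298 + (½)*(-474) + (½)*(-18)) = (-7 + 346 - 394)² - (-298 - 237 - 9) = (-55)² - 1*(-544) = 3025 + 544 = 3569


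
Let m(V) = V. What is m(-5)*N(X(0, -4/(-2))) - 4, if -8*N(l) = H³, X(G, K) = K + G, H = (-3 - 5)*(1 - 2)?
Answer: 316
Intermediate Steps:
H = 8 (H = -8*(-1) = 8)
X(G, K) = G + K
N(l) = -64 (N(l) = -⅛*8³ = -⅛*512 = -64)
m(-5)*N(X(0, -4/(-2))) - 4 = -5*(-64) - 4 = 320 - 4 = 316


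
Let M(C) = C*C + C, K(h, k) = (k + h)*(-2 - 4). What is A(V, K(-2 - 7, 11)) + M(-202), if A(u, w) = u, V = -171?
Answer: 40431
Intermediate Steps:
K(h, k) = -6*h - 6*k (K(h, k) = (h + k)*(-6) = -6*h - 6*k)
M(C) = C + C² (M(C) = C² + C = C + C²)
A(V, K(-2 - 7, 11)) + M(-202) = -171 - 202*(1 - 202) = -171 - 202*(-201) = -171 + 40602 = 40431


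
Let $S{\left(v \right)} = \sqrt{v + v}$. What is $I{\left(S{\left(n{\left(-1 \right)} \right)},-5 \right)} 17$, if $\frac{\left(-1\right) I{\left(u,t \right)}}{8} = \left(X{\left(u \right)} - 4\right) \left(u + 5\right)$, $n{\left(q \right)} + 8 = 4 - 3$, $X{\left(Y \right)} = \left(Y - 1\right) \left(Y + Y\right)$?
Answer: $17952 + 5712 i \sqrt{14} \approx 17952.0 + 21372.0 i$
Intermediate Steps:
$X{\left(Y \right)} = 2 Y \left(-1 + Y\right)$ ($X{\left(Y \right)} = \left(-1 + Y\right) 2 Y = 2 Y \left(-1 + Y\right)$)
$n{\left(q \right)} = -7$ ($n{\left(q \right)} = -8 + \left(4 - 3\right) = -8 + 1 = -7$)
$S{\left(v \right)} = \sqrt{2} \sqrt{v}$ ($S{\left(v \right)} = \sqrt{2 v} = \sqrt{2} \sqrt{v}$)
$I{\left(u,t \right)} = - 8 \left(-4 + 2 u \left(-1 + u\right)\right) \left(5 + u\right)$ ($I{\left(u,t \right)} = - 8 \left(2 u \left(-1 + u\right) - 4\right) \left(u + 5\right) = - 8 \left(-4 + 2 u \left(-1 + u\right)\right) \left(5 + u\right)$)
$I{\left(S{\left(n{\left(-1 \right)} \right)},-5 \right)} 17 = \left(160 - 64 \left(\sqrt{2} \sqrt{-7}\right)^{2} - 16 \left(\sqrt{2} \sqrt{-7}\right)^{3} + 112 \sqrt{2} \sqrt{-7}\right) 17 = \left(160 - 64 \left(\sqrt{2} i \sqrt{7}\right)^{2} - 16 \left(\sqrt{2} i \sqrt{7}\right)^{3} + 112 \sqrt{2} i \sqrt{7}\right) 17 = \left(160 - 64 \left(i \sqrt{14}\right)^{2} - 16 \left(i \sqrt{14}\right)^{3} + 112 i \sqrt{14}\right) 17 = \left(160 - -896 - 16 \left(- 14 i \sqrt{14}\right) + 112 i \sqrt{14}\right) 17 = \left(160 + 896 + 224 i \sqrt{14} + 112 i \sqrt{14}\right) 17 = \left(1056 + 336 i \sqrt{14}\right) 17 = 17952 + 5712 i \sqrt{14}$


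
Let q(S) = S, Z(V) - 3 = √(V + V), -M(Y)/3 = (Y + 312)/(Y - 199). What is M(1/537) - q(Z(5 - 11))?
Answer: 26007/15266 - 2*I*√3 ≈ 1.7036 - 3.4641*I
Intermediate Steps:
M(Y) = -3*(312 + Y)/(-199 + Y) (M(Y) = -3*(Y + 312)/(Y - 199) = -3*(312 + Y)/(-199 + Y))
Z(V) = 3 + √2*√V (Z(V) = 3 + √(V + V) = 3 + √(2*V) = 3 + √2*√V)
M(1/537) - q(Z(5 - 11)) = 3*(-312 - 1/537)/(-199 + 1/537) - (3 + √2*√(5 - 11)) = 3*(-312 - 1*1/537)/(-199 + 1/537) - (3 + √2*√(-6)) = 3*(-312 - 1/537)/(-106862/537) - (3 + √2*(I*√6)) = 3*(-537/106862)*(-167545/537) - (3 + 2*I*√3) = 71805/15266 + (-3 - 2*I*√3) = 26007/15266 - 2*I*√3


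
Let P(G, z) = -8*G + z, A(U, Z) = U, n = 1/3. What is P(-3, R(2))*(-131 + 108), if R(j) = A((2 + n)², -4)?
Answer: -6095/9 ≈ -677.22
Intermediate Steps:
n = ⅓ ≈ 0.33333
R(j) = 49/9 (R(j) = (2 + ⅓)² = (7/3)² = 49/9)
P(G, z) = z - 8*G
P(-3, R(2))*(-131 + 108) = (49/9 - 8*(-3))*(-131 + 108) = (49/9 + 24)*(-23) = (265/9)*(-23) = -6095/9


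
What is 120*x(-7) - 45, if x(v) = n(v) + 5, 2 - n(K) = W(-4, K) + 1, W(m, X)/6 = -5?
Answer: 4275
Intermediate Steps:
W(m, X) = -30 (W(m, X) = 6*(-5) = -30)
n(K) = 31 (n(K) = 2 - (-30 + 1) = 2 - 1*(-29) = 2 + 29 = 31)
x(v) = 36 (x(v) = 31 + 5 = 36)
120*x(-7) - 45 = 120*36 - 45 = 4320 - 45 = 4275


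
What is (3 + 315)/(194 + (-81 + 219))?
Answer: 159/166 ≈ 0.95783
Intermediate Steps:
(3 + 315)/(194 + (-81 + 219)) = 318/(194 + 138) = 318/332 = 318*(1/332) = 159/166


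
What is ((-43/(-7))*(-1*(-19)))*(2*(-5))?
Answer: -8170/7 ≈ -1167.1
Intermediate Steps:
((-43/(-7))*(-1*(-19)))*(2*(-5)) = (-43*(-1/7)*19)*(-10) = ((43/7)*19)*(-10) = (817/7)*(-10) = -8170/7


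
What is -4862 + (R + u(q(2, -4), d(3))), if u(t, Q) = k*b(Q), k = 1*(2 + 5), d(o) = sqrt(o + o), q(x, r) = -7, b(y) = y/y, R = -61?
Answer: -4916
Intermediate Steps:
b(y) = 1
d(o) = sqrt(2)*sqrt(o) (d(o) = sqrt(2*o) = sqrt(2)*sqrt(o))
k = 7 (k = 1*7 = 7)
u(t, Q) = 7 (u(t, Q) = 7*1 = 7)
-4862 + (R + u(q(2, -4), d(3))) = -4862 + (-61 + 7) = -4862 - 54 = -4916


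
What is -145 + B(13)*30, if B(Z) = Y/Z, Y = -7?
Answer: -2095/13 ≈ -161.15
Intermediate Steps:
B(Z) = -7/Z
-145 + B(13)*30 = -145 - 7/13*30 = -145 - 210/13 = -2095/13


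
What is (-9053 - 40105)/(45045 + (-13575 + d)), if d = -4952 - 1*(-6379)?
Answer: -49158/32897 ≈ -1.4943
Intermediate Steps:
d = 1427 (d = -4952 + 6379 = 1427)
(-9053 - 40105)/(45045 + (-13575 + d)) = (-9053 - 40105)/(45045 + (-13575 + 1427)) = -49158/(45045 - 12148) = -49158/32897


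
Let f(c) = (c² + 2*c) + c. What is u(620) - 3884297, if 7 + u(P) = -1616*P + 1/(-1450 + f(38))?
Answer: -527712191/108 ≈ -4.8862e+6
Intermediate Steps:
f(c) = c² + 3*c
u(P) = -755/108 - 1616*P (u(P) = -7 + (-1616*P + 1/(-1450 + 38*(3 + 38))) = -7 + (-1616*P + 1/(-1450 + 38*41)) = -7 + (-1616*P + 1/(-1450 + 1558)) = -7 + (-1616*P + 1/108) = -7 + (1/108 - 1616*P) = -755/108 - 1616*P)
u(620) - 3884297 = (-755/108 - 1616*620) - 3884297 = (-755/108 - 1001920) - 3884297 = -108208115/108 - 3884297 = -527712191/108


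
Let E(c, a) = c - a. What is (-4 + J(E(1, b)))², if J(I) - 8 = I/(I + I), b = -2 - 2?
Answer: 81/4 ≈ 20.250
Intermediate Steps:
b = -4
J(I) = 17/2 (J(I) = 8 + I/(I + I) = 8 + I/((2*I)) = 8 + I*(1/(2*I)) = 8 + ½ = 17/2)
(-4 + J(E(1, b)))² = (-4 + 17/2)² = (9/2)² = 81/4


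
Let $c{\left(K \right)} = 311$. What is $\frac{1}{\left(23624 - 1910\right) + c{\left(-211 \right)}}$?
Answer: $\frac{1}{22025} \approx 4.5403 \cdot 10^{-5}$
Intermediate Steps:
$\frac{1}{\left(23624 - 1910\right) + c{\left(-211 \right)}} = \frac{1}{\left(23624 - 1910\right) + 311} = \frac{1}{21714 + 311} = \frac{1}{22025}$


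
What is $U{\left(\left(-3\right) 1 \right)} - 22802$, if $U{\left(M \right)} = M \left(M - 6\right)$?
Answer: $-22775$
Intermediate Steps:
$U{\left(M \right)} = M \left(-6 + M\right)$
$U{\left(\left(-3\right) 1 \right)} - 22802 = \left(-3\right) 1 \left(-6 - 3\right) - 22802 = - 3 \left(-6 - 3\right) - 22802 = \left(-3\right) \left(-9\right) - 22802 = 27 - 22802 = -22775$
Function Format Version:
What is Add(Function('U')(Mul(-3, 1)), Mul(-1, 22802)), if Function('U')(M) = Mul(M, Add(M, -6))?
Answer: -22775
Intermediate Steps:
Function('U')(M) = Mul(M, Add(-6, M))
Add(Function('U')(Mul(-3, 1)), Mul(-1, 22802)) = Add(Mul(Mul(-3, 1), Add(-6, Mul(-3, 1))), Mul(-1, 22802)) = Add(Mul(-3, Add(-6, -3)), -22802) = Add(Mul(-3, -9), -22802) = Add(27, -22802) = -22775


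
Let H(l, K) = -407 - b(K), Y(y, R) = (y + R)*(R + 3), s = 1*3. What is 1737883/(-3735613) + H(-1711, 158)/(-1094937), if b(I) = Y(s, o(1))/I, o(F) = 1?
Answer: -3065444457584/6594502253451 ≈ -0.46485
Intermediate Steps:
s = 3
Y(y, R) = (3 + R)*(R + y) (Y(y, R) = (R + y)*(3 + R) = (3 + R)*(R + y))
b(I) = 16/I (b(I) = (1² + 3*1 + 3*3 + 1*3)/I = (1 + 3 + 9 + 3)/I = 16/I)
H(l, K) = -407 - 16/K
1737883/(-3735613) + H(-1711, 158)/(-1094937) = 1737883/(-3735613) + (-407 - 16/158)/(-1094937) = 1737883*(-1/3735613) + (-407 - 16*1/158)*(-1/1094937) = -35467/76237 + (-407 - 8/79)*(-1/1094937) = -35467/76237 - 32161/79*(-1/1094937) = -35467/76237 + 32161/86500023 = -3065444457584/6594502253451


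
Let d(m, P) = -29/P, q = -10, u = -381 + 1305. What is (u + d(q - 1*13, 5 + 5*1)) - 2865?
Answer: -19439/10 ≈ -1943.9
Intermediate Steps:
u = 924
(u + d(q - 1*13, 5 + 5*1)) - 2865 = (924 - 29/(5 + 5*1)) - 2865 = (924 - 29/(5 + 5)) - 2865 = (924 - 29/10) - 2865 = 9211/10 - 2865 = -19439/10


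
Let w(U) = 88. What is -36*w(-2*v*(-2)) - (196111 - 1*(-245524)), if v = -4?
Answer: -444803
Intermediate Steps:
-36*w(-2*v*(-2)) - (196111 - 1*(-245524)) = -36*88 - (196111 - 1*(-245524)) = -3168 - (196111 + 245524) = -3168 - 1*441635 = -3168 - 441635 = -444803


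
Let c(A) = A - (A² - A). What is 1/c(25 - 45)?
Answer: -1/440 ≈ -0.0022727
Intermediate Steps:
c(A) = -A² + 2*A (c(A) = A + (A - A²) = -A² + 2*A)
1/c(25 - 45) = 1/((25 - 45)*(2 - (25 - 45))) = 1/(-20*(2 - 1*(-20))) = 1/(-20*(2 + 20)) = 1/(-20*22) = 1/(-440) = -1/440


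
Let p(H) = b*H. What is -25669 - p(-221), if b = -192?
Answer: -68101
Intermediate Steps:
p(H) = -192*H
-25669 - p(-221) = -25669 - (-192)*(-221) = -25669 - 1*42432 = -25669 - 42432 = -68101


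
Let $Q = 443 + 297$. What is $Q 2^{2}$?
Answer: $2960$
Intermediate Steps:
$Q = 740$
$Q 2^{2} = 740 \cdot 2^{2} = 740 \cdot 4 = 2960$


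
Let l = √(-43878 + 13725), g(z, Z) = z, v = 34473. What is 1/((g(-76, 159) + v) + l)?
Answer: 34397/1183183762 - 23*I*√57/1183183762 ≈ 2.9072e-5 - 1.4676e-7*I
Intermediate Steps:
l = 23*I*√57 (l = √(-30153) = 23*I*√57 ≈ 173.65*I)
1/((g(-76, 159) + v) + l) = 1/((-76 + 34473) + 23*I*√57) = 1/(34397 + 23*I*√57)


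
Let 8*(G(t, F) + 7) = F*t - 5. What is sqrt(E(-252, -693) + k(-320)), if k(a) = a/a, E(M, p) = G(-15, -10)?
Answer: sqrt(194)/4 ≈ 3.4821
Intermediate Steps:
G(t, F) = -61/8 + F*t/8 (G(t, F) = -7 + (F*t - 5)/8 = -7 + (-5 + F*t)/8 = -7 + (-5/8 + F*t/8) = -61/8 + F*t/8)
E(M, p) = 89/8 (E(M, p) = -61/8 + (1/8)*(-10)*(-15) = -61/8 + 75/4 = 89/8)
k(a) = 1
sqrt(E(-252, -693) + k(-320)) = sqrt(89/8 + 1) = sqrt(97/8) = sqrt(194)/4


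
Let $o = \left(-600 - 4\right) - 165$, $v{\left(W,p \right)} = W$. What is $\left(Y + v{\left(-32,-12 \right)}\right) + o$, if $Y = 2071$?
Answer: $1270$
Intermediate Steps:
$o = -769$ ($o = -604 - 165 = -769$)
$\left(Y + v{\left(-32,-12 \right)}\right) + o = \left(2071 - 32\right) - 769 = 2039 - 769 = 1270$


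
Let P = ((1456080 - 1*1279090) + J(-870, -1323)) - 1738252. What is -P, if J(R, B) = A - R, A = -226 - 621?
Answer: 1561239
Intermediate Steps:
A = -847
J(R, B) = -847 - R
P = -1561239 (P = ((1456080 - 1*1279090) + (-847 - 1*(-870))) - 1738252 = ((1456080 - 1279090) + (-847 + 870)) - 1738252 = (176990 + 23) - 1738252 = 177013 - 1738252 = -1561239)
-P = -1*(-1561239) = 1561239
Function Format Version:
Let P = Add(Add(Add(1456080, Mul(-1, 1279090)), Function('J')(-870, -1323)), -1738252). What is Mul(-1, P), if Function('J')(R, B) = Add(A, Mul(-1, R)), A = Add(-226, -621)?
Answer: 1561239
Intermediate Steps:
A = -847
Function('J')(R, B) = Add(-847, Mul(-1, R))
P = -1561239 (P = Add(Add(Add(1456080, Mul(-1, 1279090)), Add(-847, Mul(-1, -870))), -1738252) = Add(Add(Add(1456080, -1279090), Add(-847, 870)), -1738252) = Add(Add(176990, 23), -1738252) = Add(177013, -1738252) = -1561239)
Mul(-1, P) = Mul(-1, -1561239) = 1561239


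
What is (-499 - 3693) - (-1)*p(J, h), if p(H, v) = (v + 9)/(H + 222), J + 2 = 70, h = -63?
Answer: -607867/145 ≈ -4192.2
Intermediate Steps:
J = 68 (J = -2 + 70 = 68)
p(H, v) = (9 + v)/(222 + H)
(-499 - 3693) - (-1)*p(J, h) = (-499 - 3693) - (-1)*(9 - 63)/(222 + 68) = -4192 - (-1)*-54/290 = -4192 - (-1)*(1/290)*(-54) = -4192 - (-1)*(-27)/145 = -4192 - 1*27/145 = -4192 - 27/145 = -607867/145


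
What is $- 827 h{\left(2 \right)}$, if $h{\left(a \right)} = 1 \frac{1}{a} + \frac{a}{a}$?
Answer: $- \frac{2481}{2} \approx -1240.5$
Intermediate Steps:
$h{\left(a \right)} = 1 + \frac{1}{a}$ ($h{\left(a \right)} = \frac{1}{a} + 1 = 1 + \frac{1}{a}$)
$- 827 h{\left(2 \right)} = - 827 \frac{1 + 2}{2} = - 827 \cdot \frac{1}{2} \cdot 3 = \left(-827\right) \frac{3}{2} = - \frac{2481}{2}$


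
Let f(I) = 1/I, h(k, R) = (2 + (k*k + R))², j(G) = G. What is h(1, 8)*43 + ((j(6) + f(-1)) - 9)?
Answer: 5199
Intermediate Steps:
h(k, R) = (2 + R + k²)² (h(k, R) = (2 + (k² + R))² = (2 + (R + k²))² = (2 + R + k²)²)
h(1, 8)*43 + ((j(6) + f(-1)) - 9) = (2 + 8 + 1²)²*43 + ((6 + 1/(-1)) - 9) = (2 + 8 + 1)²*43 + ((6 - 1) - 9) = 11²*43 + (5 - 9) = 121*43 - 4 = 5203 - 4 = 5199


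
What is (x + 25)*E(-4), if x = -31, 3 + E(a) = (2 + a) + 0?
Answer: 30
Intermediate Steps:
E(a) = -1 + a (E(a) = -3 + ((2 + a) + 0) = -3 + (2 + a) = -1 + a)
(x + 25)*E(-4) = (-31 + 25)*(-1 - 4) = -6*(-5) = 30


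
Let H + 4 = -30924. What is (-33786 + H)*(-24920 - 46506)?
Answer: 4622262164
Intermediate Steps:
H = -30928 (H = -4 - 30924 = -30928)
(-33786 + H)*(-24920 - 46506) = (-33786 - 30928)*(-24920 - 46506) = -64714*(-71426) = 4622262164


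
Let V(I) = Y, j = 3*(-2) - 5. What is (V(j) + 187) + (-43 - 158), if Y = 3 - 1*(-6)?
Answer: -5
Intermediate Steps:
j = -11 (j = -6 - 5 = -11)
Y = 9 (Y = 3 + 6 = 9)
V(I) = 9
(V(j) + 187) + (-43 - 158) = (9 + 187) + (-43 - 158) = 196 - 201 = -5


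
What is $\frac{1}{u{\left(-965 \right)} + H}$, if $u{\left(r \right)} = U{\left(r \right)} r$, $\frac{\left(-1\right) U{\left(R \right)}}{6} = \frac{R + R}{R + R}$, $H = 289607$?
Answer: $\frac{1}{295397} \approx 3.3853 \cdot 10^{-6}$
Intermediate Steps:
$U{\left(R \right)} = -6$ ($U{\left(R \right)} = - 6 \frac{R + R}{R + R} = - 6 \frac{2 R}{2 R} = - 6 \cdot 2 R \frac{1}{2 R} = \left(-6\right) 1 = -6$)
$u{\left(r \right)} = - 6 r$
$\frac{1}{u{\left(-965 \right)} + H} = \frac{1}{\left(-6\right) \left(-965\right) + 289607} = \frac{1}{5790 + 289607} = \frac{1}{295397}$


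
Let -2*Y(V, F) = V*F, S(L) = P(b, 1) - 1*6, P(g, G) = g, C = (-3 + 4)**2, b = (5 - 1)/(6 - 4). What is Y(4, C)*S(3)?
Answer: 8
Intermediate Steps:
b = 2 (b = 4/2 = 4*(1/2) = 2)
C = 1 (C = 1**2 = 1)
S(L) = -4 (S(L) = 2 - 1*6 = 2 - 6 = -4)
Y(V, F) = -F*V/2 (Y(V, F) = -V*F/2 = -F*V/2)
Y(4, C)*S(3) = -1/2*1*4*(-4) = -2*(-4) = 8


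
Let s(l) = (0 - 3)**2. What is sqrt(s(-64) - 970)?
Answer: 31*I ≈ 31.0*I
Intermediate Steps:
s(l) = 9 (s(l) = (-3)**2 = 9)
sqrt(s(-64) - 970) = sqrt(9 - 970) = sqrt(-961) = 31*I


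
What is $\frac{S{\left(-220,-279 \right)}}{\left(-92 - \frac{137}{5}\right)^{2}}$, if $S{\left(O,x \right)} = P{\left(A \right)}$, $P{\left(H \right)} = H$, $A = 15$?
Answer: $\frac{125}{118803} \approx 0.0010522$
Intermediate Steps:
$S{\left(O,x \right)} = 15$
$\frac{S{\left(-220,-279 \right)}}{\left(-92 - \frac{137}{5}\right)^{2}} = \frac{15}{\left(-92 - \frac{137}{5}\right)^{2}} = \frac{15}{\left(- \frac{597}{5}\right)^{2}} = \frac{15}{\frac{356409}{25}} = 15 \cdot \frac{25}{356409} = \frac{125}{118803}$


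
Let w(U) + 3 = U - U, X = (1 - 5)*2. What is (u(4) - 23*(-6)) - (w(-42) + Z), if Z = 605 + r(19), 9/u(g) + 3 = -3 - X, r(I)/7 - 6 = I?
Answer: -1269/2 ≈ -634.50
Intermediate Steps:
X = -8 (X = -4*2 = -8)
r(I) = 42 + 7*I
u(g) = 9/2 (u(g) = 9/(-3 + (-3 - 1*(-8))) = 9/(-3 + (-3 + 8)) = 9/(-3 + 5) = 9/2)
Z = 780 (Z = 605 + (42 + 7*19) = 605 + (42 + 133) = 605 + 175 = 780)
w(U) = -3 (w(U) = -3 + (U - U) = -3 + 0 = -3)
(u(4) - 23*(-6)) - (w(-42) + Z) = (9/2 - 23*(-6)) - (-3 + 780) = (9/2 + 138) - 1*777 = 285/2 - 777 = -1269/2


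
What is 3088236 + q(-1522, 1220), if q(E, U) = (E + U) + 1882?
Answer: 3089816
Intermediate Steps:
q(E, U) = 1882 + E + U
3088236 + q(-1522, 1220) = 3088236 + (1882 - 1522 + 1220) = 3088236 + 1580 = 3089816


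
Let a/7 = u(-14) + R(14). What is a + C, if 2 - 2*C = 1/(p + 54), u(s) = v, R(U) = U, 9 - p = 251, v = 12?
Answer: 68809/376 ≈ 183.00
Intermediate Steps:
p = -242 (p = 9 - 1*251 = 9 - 251 = -242)
u(s) = 12
a = 182 (a = 7*(12 + 14) = 7*26 = 182)
C = 377/376 (C = 1 - 1/(2*(-242 + 54)) = 1 - 1/2/(-188) = 1 - 1/2*(-1/188) = 1 + 1/376 = 377/376 ≈ 1.0027)
a + C = 182 + 377/376 = 68809/376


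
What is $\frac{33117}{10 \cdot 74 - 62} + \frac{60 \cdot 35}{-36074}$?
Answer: $\frac{198873143}{4076362} \approx 48.787$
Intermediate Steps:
$\frac{33117}{10 \cdot 74 - 62} + \frac{60 \cdot 35}{-36074} = \frac{33117}{740 - 62} + 2100 \left(- \frac{1}{36074}\right) = \frac{33117}{678} - \frac{1050}{18037} = 33117 \cdot \frac{1}{678} - \frac{1050}{18037} = \frac{11039}{226} - \frac{1050}{18037} = \frac{198873143}{4076362}$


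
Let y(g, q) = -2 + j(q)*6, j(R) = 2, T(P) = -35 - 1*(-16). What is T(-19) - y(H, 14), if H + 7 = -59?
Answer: -29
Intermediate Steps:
T(P) = -19 (T(P) = -35 + 16 = -19)
H = -66 (H = -7 - 59 = -66)
y(g, q) = 10 (y(g, q) = -2 + 2*6 = -2 + 12 = 10)
T(-19) - y(H, 14) = -19 - 1*10 = -19 - 10 = -29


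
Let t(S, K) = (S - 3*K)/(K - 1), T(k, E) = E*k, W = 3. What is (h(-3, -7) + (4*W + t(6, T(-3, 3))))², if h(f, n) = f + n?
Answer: 169/100 ≈ 1.6900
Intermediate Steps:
t(S, K) = (S - 3*K)/(-1 + K)
(h(-3, -7) + (4*W + t(6, T(-3, 3))))² = ((-3 - 7) + (4*3 + (6 - 9*(-3))/(-1 + 3*(-3))))² = (-10 + (12 + (6 - 3*(-9))/(-1 - 9)))² = (-10 + (12 + (6 + 27)/(-10)))² = (-10 + (12 - ⅒*33))² = (-10 + (12 - 33/10))² = (-10 + 87/10)² = (-13/10)² = 169/100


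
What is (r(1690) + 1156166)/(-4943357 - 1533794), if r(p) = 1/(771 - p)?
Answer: -1062516553/5952501769 ≈ -0.17850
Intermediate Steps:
(r(1690) + 1156166)/(-4943357 - 1533794) = (-1/(-771 + 1690) + 1156166)/(-4943357 - 1533794) = (-1/919 + 1156166)/(-6477151) = (-1*1/919 + 1156166)*(-1/6477151) = (-1/919 + 1156166)*(-1/6477151) = (1062516553/919)*(-1/6477151) = -1062516553/5952501769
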